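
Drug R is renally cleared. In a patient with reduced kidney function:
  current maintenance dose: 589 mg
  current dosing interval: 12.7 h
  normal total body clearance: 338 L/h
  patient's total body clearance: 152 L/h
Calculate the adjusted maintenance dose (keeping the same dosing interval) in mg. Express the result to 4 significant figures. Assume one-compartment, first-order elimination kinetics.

264.9 mg

To keep the same average steady-state level, dosing rate must scale with clearance.
CL ratio = 152 / 338 = 0.4497
New dose (same interval) = 589 × 0.4497 = 264.9 mg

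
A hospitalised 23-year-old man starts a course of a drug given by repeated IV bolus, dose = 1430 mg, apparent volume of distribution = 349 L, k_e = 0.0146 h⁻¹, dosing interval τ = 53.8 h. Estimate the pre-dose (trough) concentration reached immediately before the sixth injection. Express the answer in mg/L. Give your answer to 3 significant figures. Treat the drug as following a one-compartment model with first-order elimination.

3.37 mg/L

C₀ per dose = Dose / Vd = 1430 / 349 = 4.097 mg/L
Fraction remaining after one interval: r = e^(−kτ) = e^(−0.01460 × 53.8) = 0.4559
Before dose 6, 5 doses have been given (aged 1τ, 2τ, 3τ, 4τ, 5τ).
C_trough = C₀ × (r + r² + … + r^5) = C₀ × r(1−r^5)/(1−r)
        = 4.097 × 0.4559 × (1 − 0.01969) / (1 − 0.4559) = 3.365 mg/L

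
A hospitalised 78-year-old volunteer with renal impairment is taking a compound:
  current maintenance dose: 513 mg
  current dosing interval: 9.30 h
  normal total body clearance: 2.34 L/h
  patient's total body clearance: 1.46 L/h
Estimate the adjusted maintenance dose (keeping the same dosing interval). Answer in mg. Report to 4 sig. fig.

320.1 mg

To keep the same average steady-state level, dosing rate must scale with clearance.
CL ratio = 1.46 / 2.34 = 0.6239
New dose (same interval) = 513 × 0.6239 = 320.1 mg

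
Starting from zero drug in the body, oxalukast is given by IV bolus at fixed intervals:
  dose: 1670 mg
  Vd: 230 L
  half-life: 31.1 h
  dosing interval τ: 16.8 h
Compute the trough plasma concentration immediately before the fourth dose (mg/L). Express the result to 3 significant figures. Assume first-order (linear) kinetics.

10.8 mg/L

C₀ per dose = Dose / Vd = 1670 / 230 = 7.261 mg/L
k = ln2 / t½ = 0.693147 / 31.1 = 0.02229 h⁻¹
Fraction remaining after one interval: r = e^(−kτ) = e^(−0.02229 × 16.8) = 0.6877
Before dose 4, 3 doses have been given (aged 1τ, 2τ, 3τ).
C_trough = C₀ × (r + r² + … + r^3) = C₀ × r(1−r^3)/(1−r)
        = 7.261 × 0.6877 × (1 − 0.3252) / (1 − 0.6877) = 10.79 mg/L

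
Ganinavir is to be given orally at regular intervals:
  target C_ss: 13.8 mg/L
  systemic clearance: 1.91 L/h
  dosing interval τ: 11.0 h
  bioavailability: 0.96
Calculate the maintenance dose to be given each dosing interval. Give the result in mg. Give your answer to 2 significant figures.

At steady state, F × (Dose/τ) = Css × CL.
Dose = Css × CL × τ / F = 13.8 × 1.910 × 11.0 / 0.96 = 302.0 mg

300 mg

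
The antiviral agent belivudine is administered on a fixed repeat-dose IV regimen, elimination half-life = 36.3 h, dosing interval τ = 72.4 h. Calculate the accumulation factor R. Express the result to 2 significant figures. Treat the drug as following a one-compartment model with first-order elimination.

1.3

k = ln2 / t½ = 0.693147 / 36.3 = 0.01909 h⁻¹
e^(−kτ) = e^(−0.01909 × 72.4) = 0.2510
Accumulation ratio R = 1 / (1 − e^(−kτ)) = 1 / (1 − 0.2510) = 1.335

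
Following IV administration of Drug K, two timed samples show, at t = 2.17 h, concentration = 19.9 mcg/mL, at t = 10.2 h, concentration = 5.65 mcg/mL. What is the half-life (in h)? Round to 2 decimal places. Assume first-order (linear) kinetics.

k = ln(C₁/C₂) / (t₂ − t₁) = ln(19.9/5.65) / (10.2 − 2.17)
  = 1.259 / 8.030 = 0.1568 h⁻¹
t½ = ln2 / k = 0.693147 / 0.1568 = 4.421 h

4.42 h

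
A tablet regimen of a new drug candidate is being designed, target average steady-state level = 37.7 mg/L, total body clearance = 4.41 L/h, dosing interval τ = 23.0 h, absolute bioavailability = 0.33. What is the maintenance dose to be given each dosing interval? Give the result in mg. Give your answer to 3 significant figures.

At steady state, F × (Dose/τ) = Css × CL.
Dose = Css × CL × τ / F = 37.7 × 4.410 × 23.0 / 0.33 = 11590 mg

11600 mg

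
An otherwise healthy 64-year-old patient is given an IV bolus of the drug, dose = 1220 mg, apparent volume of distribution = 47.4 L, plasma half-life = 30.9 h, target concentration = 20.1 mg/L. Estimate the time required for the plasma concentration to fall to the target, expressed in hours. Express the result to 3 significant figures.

C₀ = Dose / Vd = 1220 / 47.4 = 25.74 mg/L
k = ln2 / t½ = 0.693147 / 30.9 = 0.02243 h⁻¹
t = ln(C₀ / C) / k = ln(25.74 / 20.1) / 0.02243
  = ln(1.281) / 0.02243 = 0.2476 / 0.02243 = 11.04 h

11.0 h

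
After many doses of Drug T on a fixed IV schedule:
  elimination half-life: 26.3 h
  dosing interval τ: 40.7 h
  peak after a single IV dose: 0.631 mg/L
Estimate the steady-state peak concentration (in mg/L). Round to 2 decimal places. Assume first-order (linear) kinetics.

k = ln2 / t½ = 0.693147 / 26.3 = 0.02636 h⁻¹
e^(−kτ) = e^(−0.02636 × 40.7) = 0.3420
Accumulation ratio R = 1 / (1 − e^(−kτ)) = 1 / (1 − 0.3420) = 1.520
Steady-state peak = C₀ × R = 0.631 × 1.520 = 0.9591 mg/L

0.96 mg/L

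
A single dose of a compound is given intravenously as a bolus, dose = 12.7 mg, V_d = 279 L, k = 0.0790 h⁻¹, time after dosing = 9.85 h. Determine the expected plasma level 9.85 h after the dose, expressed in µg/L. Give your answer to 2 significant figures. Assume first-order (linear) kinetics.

21 µg/L

C₀ = Dose / Vd = 12.70 / 279 = 0.04552 mg/L
C = C₀ · e^(−k·t) = 0.04552 × e^(−0.07900 × 9.85)
  = 0.04552 × 0.4593 = 0.02091 mg/L
Convert: 0.02091 mg/L × 1000 = 20.91 µg/L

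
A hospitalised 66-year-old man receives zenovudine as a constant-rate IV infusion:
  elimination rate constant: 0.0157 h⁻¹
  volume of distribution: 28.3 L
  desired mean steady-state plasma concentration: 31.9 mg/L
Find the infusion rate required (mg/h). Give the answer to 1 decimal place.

CL = k × Vd = 0.01570 × 28.3 = 0.4443 L/h
At steady state, infusion rate R₀ = Css × CL = 31.9 × 0.4443 = 14.17 mg/h

14.2 mg/h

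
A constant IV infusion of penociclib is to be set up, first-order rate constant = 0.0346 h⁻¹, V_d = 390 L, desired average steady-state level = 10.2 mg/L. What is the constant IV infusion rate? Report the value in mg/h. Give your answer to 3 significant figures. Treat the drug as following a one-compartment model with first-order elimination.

138 mg/h

CL = k × Vd = 0.03460 × 390 = 13.49 L/h
At steady state, infusion rate R₀ = Css × CL = 10.2 × 13.49 = 137.6 mg/h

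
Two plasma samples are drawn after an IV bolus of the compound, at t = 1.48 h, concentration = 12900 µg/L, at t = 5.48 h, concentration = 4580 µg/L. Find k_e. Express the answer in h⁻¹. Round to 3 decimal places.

0.259 h⁻¹

k = ln(C₁/C₂) / (t₂ − t₁) = ln(12900/4580) / (5.48 − 1.48)
  = 1.036 / 4.000 = 0.2590 h⁻¹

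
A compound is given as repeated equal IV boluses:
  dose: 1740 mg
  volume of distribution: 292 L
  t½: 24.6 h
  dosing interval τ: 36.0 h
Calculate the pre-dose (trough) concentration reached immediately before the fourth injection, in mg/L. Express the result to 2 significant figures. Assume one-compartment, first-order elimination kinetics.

3.2 mg/L

C₀ per dose = Dose / Vd = 1740 / 292 = 5.959 mg/L
k = ln2 / t½ = 0.693147 / 24.6 = 0.02818 h⁻¹
Fraction remaining after one interval: r = e^(−kτ) = e^(−0.02818 × 36.0) = 0.3626
Before dose 4, 3 doses have been given (aged 1τ, 2τ, 3τ).
C_trough = C₀ × (r + r² + … + r^3) = C₀ × r(1−r^3)/(1−r)
        = 5.959 × 0.3626 × (1 − 0.04767) / (1 − 0.3626) = 3.228 mg/L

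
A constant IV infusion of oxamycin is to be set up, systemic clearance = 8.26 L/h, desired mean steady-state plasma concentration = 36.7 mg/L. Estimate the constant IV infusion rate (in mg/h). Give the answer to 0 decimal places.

303 mg/h

At steady state, infusion rate R₀ = Css × CL = 36.7 × 8.260 = 303.1 mg/h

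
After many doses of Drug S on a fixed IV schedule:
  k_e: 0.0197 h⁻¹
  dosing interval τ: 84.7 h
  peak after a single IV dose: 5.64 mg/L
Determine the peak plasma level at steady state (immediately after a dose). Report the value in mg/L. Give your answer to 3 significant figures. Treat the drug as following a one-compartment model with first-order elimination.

6.95 mg/L

e^(−kτ) = e^(−0.01970 × 84.7) = 0.1885
Accumulation ratio R = 1 / (1 − e^(−kτ)) = 1 / (1 − 0.1885) = 1.232
Steady-state peak = C₀ × R = 5.64 × 1.232 = 6.948 mg/L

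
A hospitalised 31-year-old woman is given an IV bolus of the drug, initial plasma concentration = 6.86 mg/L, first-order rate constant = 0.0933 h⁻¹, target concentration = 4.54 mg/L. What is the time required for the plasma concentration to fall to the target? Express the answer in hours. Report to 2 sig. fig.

4.4 h

t = ln(C₀ / C) / k = ln(6.860 / 4.54) / 0.09330
  = ln(1.511) / 0.09330 = 0.4128 / 0.09330 = 4.424 h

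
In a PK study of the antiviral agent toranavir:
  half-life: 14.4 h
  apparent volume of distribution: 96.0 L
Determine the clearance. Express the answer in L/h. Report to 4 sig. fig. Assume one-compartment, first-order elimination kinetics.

4.621 L/h

k = ln2 / t½ = 0.693147 / 14.4 = 0.04814 h⁻¹
CL = k × Vd = 0.04814 × 96.0 = 4.621 L/h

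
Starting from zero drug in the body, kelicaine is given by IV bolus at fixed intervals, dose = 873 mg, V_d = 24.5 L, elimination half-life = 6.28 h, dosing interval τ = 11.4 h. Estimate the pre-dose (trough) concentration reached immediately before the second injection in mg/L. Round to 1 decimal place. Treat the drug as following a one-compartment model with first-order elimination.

10.1 mg/L

C₀ per dose = Dose / Vd = 873 / 24.5 = 35.63 mg/L
k = ln2 / t½ = 0.693147 / 6.28 = 0.1104 h⁻¹
Fraction remaining after one interval: r = e^(−kτ) = e^(−0.1104 × 11.4) = 0.2841
Before dose 2, 1 dose has been given (aged 1τ).
C_trough = C₀ × r = 35.63 × 0.2841 = 10.12 mg/L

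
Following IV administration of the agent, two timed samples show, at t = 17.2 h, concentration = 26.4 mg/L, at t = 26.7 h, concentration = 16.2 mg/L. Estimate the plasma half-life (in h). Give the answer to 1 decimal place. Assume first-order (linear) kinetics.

13.5 h

k = ln(C₁/C₂) / (t₂ − t₁) = ln(26.4/16.2) / (26.7 − 17.2)
  = 0.4884 / 9.500 = 0.05141 h⁻¹
t½ = ln2 / k = 0.693147 / 0.05141 = 13.48 h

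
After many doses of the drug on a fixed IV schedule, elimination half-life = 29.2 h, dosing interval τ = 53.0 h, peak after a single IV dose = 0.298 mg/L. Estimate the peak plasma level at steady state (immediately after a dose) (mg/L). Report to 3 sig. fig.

k = ln2 / t½ = 0.693147 / 29.2 = 0.02374 h⁻¹
e^(−kτ) = e^(−0.02374 × 53.0) = 0.2842
Accumulation ratio R = 1 / (1 − e^(−kτ)) = 1 / (1 − 0.2842) = 1.397
Steady-state peak = C₀ × R = 0.298 × 1.397 = 0.4163 mg/L

0.416 mg/L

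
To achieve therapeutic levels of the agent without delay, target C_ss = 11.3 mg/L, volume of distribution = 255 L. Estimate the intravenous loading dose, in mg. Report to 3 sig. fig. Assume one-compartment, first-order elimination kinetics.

2880 mg

LD = Css × Vd = 11.3 × 255 = 2882 mg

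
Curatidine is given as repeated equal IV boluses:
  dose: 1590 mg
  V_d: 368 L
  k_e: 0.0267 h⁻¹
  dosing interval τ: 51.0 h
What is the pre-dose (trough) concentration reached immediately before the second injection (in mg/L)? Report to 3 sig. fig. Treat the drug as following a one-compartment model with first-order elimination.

1.11 mg/L

C₀ per dose = Dose / Vd = 1590 / 368 = 4.321 mg/L
Fraction remaining after one interval: r = e^(−kτ) = e^(−0.02670 × 51.0) = 0.2562
Before dose 2, 1 dose has been given (aged 1τ).
C_trough = C₀ × r = 4.321 × 0.2562 = 1.107 mg/L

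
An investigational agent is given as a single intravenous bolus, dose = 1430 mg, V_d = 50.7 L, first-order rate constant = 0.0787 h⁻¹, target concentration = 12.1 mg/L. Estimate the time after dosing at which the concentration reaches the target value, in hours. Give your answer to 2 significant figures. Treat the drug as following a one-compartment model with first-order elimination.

C₀ = Dose / Vd = 1430 / 50.7 = 28.21 mg/L
t = ln(C₀ / C) / k = ln(28.21 / 12.1) / 0.07870
  = ln(2.331) / 0.07870 = 0.8463 / 0.07870 = 10.75 h

11 h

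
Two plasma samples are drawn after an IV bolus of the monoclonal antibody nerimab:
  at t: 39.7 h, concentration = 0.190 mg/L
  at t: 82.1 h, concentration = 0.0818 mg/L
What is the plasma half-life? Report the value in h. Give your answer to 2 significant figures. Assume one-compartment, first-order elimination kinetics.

35 h

k = ln(C₁/C₂) / (t₂ − t₁) = ln(0.190/0.0818) / (82.1 − 39.7)
  = 0.8427 / 42.40 = 0.01988 h⁻¹
t½ = ln2 / k = 0.693147 / 0.01988 = 34.87 h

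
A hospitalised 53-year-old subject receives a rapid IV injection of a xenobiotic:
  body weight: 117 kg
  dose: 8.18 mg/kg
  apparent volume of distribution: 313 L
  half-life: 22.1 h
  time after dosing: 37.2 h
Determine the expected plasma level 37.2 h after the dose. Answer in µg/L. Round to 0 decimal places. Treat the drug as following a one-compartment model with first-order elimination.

Total dose = 8.18 × 117 = 957.1 mg
C₀ = Dose / Vd = 957.1 / 313 = 3.058 mg/L
k = ln2 / t½ = 0.693147 / 22.1 = 0.03136 h⁻¹
C = C₀ · e^(−k·t) = 3.058 × e^(−0.03136 × 37.2)
  = 3.058 × 0.3114 = 0.9523 mg/L
Convert: 0.9523 mg/L × 1000 = 952.3 µg/L

952 µg/L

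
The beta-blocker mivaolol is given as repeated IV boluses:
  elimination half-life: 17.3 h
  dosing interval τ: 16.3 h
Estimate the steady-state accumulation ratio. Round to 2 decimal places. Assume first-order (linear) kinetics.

k = ln2 / t½ = 0.693147 / 17.3 = 0.04007 h⁻¹
e^(−kτ) = e^(−0.04007 × 16.3) = 0.5204
Accumulation ratio R = 1 / (1 − e^(−kτ)) = 1 / (1 − 0.5204) = 2.085

2.09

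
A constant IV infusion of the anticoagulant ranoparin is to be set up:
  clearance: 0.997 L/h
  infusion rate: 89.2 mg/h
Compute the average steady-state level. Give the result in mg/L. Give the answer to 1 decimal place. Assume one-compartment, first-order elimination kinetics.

89.5 mg/L

At steady state Css = R₀ / CL = 89.2 / 0.9970 = 89.47 mg/L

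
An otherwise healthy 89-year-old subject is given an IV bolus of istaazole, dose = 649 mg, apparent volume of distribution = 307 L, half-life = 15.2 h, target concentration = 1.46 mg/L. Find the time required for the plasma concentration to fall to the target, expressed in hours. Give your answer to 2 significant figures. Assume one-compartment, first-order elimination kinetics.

C₀ = Dose / Vd = 649.0 / 307 = 2.114 mg/L
k = ln2 / t½ = 0.693147 / 15.2 = 0.04560 h⁻¹
t = ln(C₀ / C) / k = ln(2.114 / 1.46) / 0.04560
  = ln(1.448) / 0.04560 = 0.3702 / 0.04560 = 8.118 h

8.1 h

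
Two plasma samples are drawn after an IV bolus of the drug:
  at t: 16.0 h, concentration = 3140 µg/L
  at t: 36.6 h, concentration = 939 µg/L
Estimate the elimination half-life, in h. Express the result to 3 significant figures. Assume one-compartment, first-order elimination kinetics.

k = ln(C₁/C₂) / (t₂ − t₁) = ln(3140/939) / (36.6 − 16.0)
  = 1.207 / 20.60 = 0.05859 h⁻¹
t½ = ln2 / k = 0.693147 / 0.05859 = 11.83 h

11.8 h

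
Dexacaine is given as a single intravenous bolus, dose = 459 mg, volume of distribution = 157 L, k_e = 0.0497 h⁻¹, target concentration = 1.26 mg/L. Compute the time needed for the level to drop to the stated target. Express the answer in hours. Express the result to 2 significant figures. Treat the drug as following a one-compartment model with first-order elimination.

17 h

C₀ = Dose / Vd = 459.0 / 157 = 2.924 mg/L
t = ln(C₀ / C) / k = ln(2.924 / 1.26) / 0.04970
  = ln(2.321) / 0.04970 = 0.8420 / 0.04970 = 16.94 h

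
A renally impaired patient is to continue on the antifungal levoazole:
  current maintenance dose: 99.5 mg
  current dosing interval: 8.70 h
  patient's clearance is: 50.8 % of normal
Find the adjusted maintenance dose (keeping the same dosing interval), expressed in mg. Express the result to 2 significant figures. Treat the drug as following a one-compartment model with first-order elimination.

51 mg

To keep the same average steady-state level, dosing rate must scale with clearance.
CL ratio = 50.8 / 100 = 0.5080
New dose (same interval) = 99.5 × 0.5080 = 50.55 mg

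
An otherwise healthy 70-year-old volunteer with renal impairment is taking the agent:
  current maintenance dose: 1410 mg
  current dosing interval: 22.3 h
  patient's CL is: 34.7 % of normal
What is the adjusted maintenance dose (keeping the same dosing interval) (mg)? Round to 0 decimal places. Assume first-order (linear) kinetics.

To keep the same average steady-state level, dosing rate must scale with clearance.
CL ratio = 34.7 / 100 = 0.3470
New dose (same interval) = 1410 × 0.3470 = 489.3 mg

489 mg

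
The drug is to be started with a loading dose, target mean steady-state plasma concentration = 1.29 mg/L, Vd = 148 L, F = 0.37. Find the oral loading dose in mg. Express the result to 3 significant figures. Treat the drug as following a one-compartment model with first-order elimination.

LD = Css × Vd / F = 1.29 × 148 / 0.37 = 516.0 mg

516 mg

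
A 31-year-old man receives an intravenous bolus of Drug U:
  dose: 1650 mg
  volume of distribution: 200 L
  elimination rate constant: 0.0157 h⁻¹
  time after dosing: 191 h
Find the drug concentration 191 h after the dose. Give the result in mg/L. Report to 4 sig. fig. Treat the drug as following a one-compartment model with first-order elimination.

0.4113 mg/L

C₀ = Dose / Vd = 1650 / 200 = 8.250 mg/L
C = C₀ · e^(−k·t) = 8.250 × e^(−0.01570 × 191)
  = 8.250 × 0.04985 = 0.4113 mg/L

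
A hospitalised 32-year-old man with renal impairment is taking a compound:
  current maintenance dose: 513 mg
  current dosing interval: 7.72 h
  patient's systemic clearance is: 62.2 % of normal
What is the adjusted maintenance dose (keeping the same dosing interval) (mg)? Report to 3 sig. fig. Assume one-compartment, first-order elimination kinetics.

To keep the same average steady-state level, dosing rate must scale with clearance.
CL ratio = 62.2 / 100 = 0.6220
New dose (same interval) = 513 × 0.6220 = 319.1 mg

319 mg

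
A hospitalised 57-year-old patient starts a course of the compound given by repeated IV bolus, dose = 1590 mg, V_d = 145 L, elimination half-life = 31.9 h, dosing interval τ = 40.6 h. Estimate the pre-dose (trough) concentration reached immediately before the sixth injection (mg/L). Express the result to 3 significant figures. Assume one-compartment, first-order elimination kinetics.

C₀ per dose = Dose / Vd = 1590 / 145 = 10.97 mg/L
k = ln2 / t½ = 0.693147 / 31.9 = 0.02173 h⁻¹
Fraction remaining after one interval: r = e^(−kτ) = e^(−0.02173 × 40.6) = 0.4139
Before dose 6, 5 doses have been given (aged 1τ, 2τ, 3τ, 4τ, 5τ).
C_trough = C₀ × (r + r² + … + r^5) = C₀ × r(1−r^5)/(1−r)
        = 10.97 × 0.4139 × (1 − 0.01215) / (1 − 0.4139) = 7.653 mg/L

7.65 mg/L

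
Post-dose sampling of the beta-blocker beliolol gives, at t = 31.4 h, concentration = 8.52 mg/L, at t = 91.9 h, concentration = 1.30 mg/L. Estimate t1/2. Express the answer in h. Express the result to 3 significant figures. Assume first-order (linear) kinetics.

22.3 h

k = ln(C₁/C₂) / (t₂ − t₁) = ln(8.52/1.30) / (91.9 − 31.4)
  = 1.880 / 60.50 = 0.03107 h⁻¹
t½ = ln2 / k = 0.693147 / 0.03107 = 22.31 h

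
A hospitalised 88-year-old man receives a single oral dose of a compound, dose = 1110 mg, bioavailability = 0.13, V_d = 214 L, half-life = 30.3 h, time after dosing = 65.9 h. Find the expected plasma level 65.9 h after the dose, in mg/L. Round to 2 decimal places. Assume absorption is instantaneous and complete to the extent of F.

0.15 mg/L

Amount reaching circulation = F × Dose = 0.13 × 1110 = 144.3 mg
C₀ = F·Dose / Vd = 144.3 / 214 = 0.6743 mg/L
k = ln2 / t½ = 0.693147 / 30.3 = 0.02288 h⁻¹
C = C₀ · e^(−k·t) = 0.6743 × e^(−0.02288 × 65.9)
  = 0.6743 × 0.2214 = 0.1493 mg/L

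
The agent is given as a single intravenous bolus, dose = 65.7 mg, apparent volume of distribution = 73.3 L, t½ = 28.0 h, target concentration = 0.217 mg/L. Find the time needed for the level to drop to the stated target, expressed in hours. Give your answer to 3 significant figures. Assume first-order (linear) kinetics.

C₀ = Dose / Vd = 65.70 / 73.3 = 0.8963 mg/L
k = ln2 / t½ = 0.693147 / 28.0 = 0.02476 h⁻¹
t = ln(C₀ / C) / k = ln(0.8963 / 0.217) / 0.02476
  = ln(4.130) / 0.02476 = 1.418 / 0.02476 = 57.27 h

57.3 h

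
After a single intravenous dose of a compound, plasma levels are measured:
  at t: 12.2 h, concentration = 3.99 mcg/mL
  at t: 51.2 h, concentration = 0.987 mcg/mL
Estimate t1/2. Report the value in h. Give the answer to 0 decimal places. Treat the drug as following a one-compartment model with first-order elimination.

k = ln(C₁/C₂) / (t₂ − t₁) = ln(3.99/0.987) / (51.2 − 12.2)
  = 1.397 / 39.00 = 0.03582 h⁻¹
t½ = ln2 / k = 0.693147 / 0.03582 = 19.35 h

19 h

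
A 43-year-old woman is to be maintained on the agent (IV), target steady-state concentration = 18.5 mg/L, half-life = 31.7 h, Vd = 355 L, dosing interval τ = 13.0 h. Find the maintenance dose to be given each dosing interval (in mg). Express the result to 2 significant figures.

k = ln2 / t½ = 0.693147 / 31.7 = 0.02187 h⁻¹
CL = k × Vd = 0.02187 × 355 = 7.764 L/h
At steady state, Dose/τ = Css × CL.
Dose = Css × CL × τ = 18.5 × 7.764 × 13.0 = 1867 mg

1900 mg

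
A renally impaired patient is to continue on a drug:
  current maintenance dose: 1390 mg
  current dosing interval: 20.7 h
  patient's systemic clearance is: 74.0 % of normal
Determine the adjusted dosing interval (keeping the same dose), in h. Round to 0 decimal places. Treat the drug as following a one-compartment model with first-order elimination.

To keep the same average steady-state level, dosing rate must scale with clearance.
CL ratio = 74.0 / 100 = 0.7400
New interval (same dose) = 20.7 / 0.7400 = 27.97 h

28 h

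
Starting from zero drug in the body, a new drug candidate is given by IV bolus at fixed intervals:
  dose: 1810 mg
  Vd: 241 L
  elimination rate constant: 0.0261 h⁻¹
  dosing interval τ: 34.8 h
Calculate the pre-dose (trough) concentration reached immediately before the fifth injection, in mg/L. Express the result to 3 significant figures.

4.94 mg/L

C₀ per dose = Dose / Vd = 1810 / 241 = 7.510 mg/L
Fraction remaining after one interval: r = e^(−kτ) = e^(−0.02610 × 34.8) = 0.4032
Before dose 5, 4 doses have been given (aged 1τ, 2τ, 3τ, 4τ).
C_trough = C₀ × (r + r² + … + r^4) = C₀ × r(1−r^4)/(1−r)
        = 7.510 × 0.4032 × (1 − 0.02643) / (1 − 0.4032) = 4.940 mg/L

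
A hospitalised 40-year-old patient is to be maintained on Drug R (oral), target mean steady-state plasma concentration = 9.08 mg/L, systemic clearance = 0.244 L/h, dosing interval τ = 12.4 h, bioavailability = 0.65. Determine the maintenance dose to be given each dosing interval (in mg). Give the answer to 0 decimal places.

42 mg

At steady state, F × (Dose/τ) = Css × CL.
Dose = Css × CL × τ / F = 9.08 × 0.2440 × 12.4 / 0.65 = 42.27 mg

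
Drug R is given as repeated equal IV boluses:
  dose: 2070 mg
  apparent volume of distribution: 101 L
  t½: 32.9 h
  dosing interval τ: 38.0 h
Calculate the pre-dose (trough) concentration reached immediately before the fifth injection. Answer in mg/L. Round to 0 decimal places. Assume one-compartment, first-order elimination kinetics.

16 mg/L

C₀ per dose = Dose / Vd = 2070 / 101 = 20.50 mg/L
k = ln2 / t½ = 0.693147 / 32.9 = 0.02107 h⁻¹
Fraction remaining after one interval: r = e^(−kτ) = e^(−0.02107 × 38.0) = 0.4490
Before dose 5, 4 doses have been given (aged 1τ, 2τ, 3τ, 4τ).
C_trough = C₀ × (r + r² + … + r^4) = C₀ × r(1−r^4)/(1−r)
        = 20.50 × 0.4490 × (1 − 0.04064) / (1 − 0.4490) = 16.03 mg/L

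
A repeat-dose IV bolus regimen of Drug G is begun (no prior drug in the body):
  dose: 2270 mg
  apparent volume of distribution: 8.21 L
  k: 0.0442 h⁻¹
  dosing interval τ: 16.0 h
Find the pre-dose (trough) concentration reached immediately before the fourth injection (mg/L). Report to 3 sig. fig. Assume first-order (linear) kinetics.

237 mg/L

C₀ per dose = Dose / Vd = 2270 / 8.21 = 276.5 mg/L
Fraction remaining after one interval: r = e^(−kτ) = e^(−0.04420 × 16.0) = 0.4930
Before dose 4, 3 doses have been given (aged 1τ, 2τ, 3τ).
C_trough = C₀ × (r + r² + … + r^3) = C₀ × r(1−r^3)/(1−r)
        = 276.5 × 0.4930 × (1 − 0.1198) / (1 − 0.4930) = 236.7 mg/L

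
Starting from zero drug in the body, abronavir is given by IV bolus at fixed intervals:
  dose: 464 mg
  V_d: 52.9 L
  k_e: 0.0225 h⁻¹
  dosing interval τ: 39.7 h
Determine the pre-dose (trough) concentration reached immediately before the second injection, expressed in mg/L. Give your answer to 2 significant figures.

C₀ per dose = Dose / Vd = 464 / 52.9 = 8.771 mg/L
Fraction remaining after one interval: r = e^(−kτ) = e^(−0.02250 × 39.7) = 0.4093
Before dose 2, 1 dose has been given (aged 1τ).
C_trough = C₀ × r = 8.771 × 0.4093 = 3.590 mg/L

3.6 mg/L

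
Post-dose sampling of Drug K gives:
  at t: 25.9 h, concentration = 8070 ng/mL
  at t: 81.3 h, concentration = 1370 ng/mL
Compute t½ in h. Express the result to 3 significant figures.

k = ln(C₁/C₂) / (t₂ − t₁) = ln(8070/1370) / (81.3 − 25.9)
  = 1.773 / 55.40 = 0.03200 h⁻¹
t½ = ln2 / k = 0.693147 / 0.03200 = 21.66 h

21.7 h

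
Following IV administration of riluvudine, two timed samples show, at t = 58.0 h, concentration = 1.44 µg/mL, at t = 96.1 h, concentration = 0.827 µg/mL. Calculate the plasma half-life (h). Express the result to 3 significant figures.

k = ln(C₁/C₂) / (t₂ − t₁) = ln(1.44/0.827) / (96.1 − 58.0)
  = 0.5546 / 38.10 = 0.01456 h⁻¹
t½ = ln2 / k = 0.693147 / 0.01456 = 47.61 h

47.6 h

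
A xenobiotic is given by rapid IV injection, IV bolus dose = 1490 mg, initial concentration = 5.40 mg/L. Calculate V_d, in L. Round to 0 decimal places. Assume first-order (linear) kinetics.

Vd = Dose / C₀ = 1490 / 5.40 = 275.9 L

276 L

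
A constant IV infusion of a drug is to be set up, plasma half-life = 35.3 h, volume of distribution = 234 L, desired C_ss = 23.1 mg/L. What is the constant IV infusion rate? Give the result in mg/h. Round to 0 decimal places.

k = ln2 / t½ = 0.693147 / 35.3 = 0.01964 h⁻¹
CL = k × Vd = 0.01964 × 234 = 4.596 L/h
At steady state, infusion rate R₀ = Css × CL = 23.1 × 4.596 = 106.2 mg/h

106 mg/h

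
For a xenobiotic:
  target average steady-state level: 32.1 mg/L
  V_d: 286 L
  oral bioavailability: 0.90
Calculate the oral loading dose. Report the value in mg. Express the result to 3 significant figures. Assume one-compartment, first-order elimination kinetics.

LD = Css × Vd / F = 32.1 × 286 / 0.90 = 10200 mg

10200 mg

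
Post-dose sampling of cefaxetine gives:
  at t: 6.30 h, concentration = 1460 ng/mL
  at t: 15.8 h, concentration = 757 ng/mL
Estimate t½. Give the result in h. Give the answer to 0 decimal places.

k = ln(C₁/C₂) / (t₂ − t₁) = ln(1460/757) / (15.8 − 6.30)
  = 0.6568 / 9.500 = 0.06914 h⁻¹
t½ = ln2 / k = 0.693147 / 0.06914 = 10.03 h

10 h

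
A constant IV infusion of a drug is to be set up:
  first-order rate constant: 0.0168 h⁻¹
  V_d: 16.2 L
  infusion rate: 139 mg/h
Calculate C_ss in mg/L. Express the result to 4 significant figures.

CL = k × Vd = 0.01680 × 16.2 = 0.2722 L/h
At steady state Css = R₀ / CL = 139 / 0.2722 = 510.7 mg/L

510.7 mg/L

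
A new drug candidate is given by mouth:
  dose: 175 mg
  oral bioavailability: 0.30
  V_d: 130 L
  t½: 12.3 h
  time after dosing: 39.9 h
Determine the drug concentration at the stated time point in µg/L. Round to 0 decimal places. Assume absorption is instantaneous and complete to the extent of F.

43 µg/L

Amount reaching circulation = F × Dose = 0.30 × 175.0 = 52.50 mg
C₀ = F·Dose / Vd = 52.50 / 130 = 0.4038 mg/L
k = ln2 / t½ = 0.693147 / 12.3 = 0.05635 h⁻¹
C = C₀ · e^(−k·t) = 0.4038 × e^(−0.05635 × 39.9)
  = 0.4038 × 0.1056 = 0.04264 mg/L
Convert: 0.04264 mg/L × 1000 = 42.64 µg/L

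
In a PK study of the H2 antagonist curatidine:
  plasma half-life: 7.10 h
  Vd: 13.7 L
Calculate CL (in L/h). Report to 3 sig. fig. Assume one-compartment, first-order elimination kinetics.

k = ln2 / t½ = 0.693147 / 7.10 = 0.09763 h⁻¹
CL = k × Vd = 0.09763 × 13.7 = 1.338 L/h

1.34 L/h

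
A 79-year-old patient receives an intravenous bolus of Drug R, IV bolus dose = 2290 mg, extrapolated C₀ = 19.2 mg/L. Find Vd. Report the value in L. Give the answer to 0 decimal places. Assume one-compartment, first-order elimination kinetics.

119 L

Vd = Dose / C₀ = 2290 / 19.2 = 119.3 L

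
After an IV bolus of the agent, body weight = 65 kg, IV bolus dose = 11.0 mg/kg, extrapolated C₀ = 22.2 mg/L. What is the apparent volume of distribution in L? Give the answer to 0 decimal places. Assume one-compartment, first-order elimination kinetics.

32 L

Dose = 11.0 × 65 = 715.0 mg
Vd = Dose / C₀ = 715.0 / 22.2 = 32.21 L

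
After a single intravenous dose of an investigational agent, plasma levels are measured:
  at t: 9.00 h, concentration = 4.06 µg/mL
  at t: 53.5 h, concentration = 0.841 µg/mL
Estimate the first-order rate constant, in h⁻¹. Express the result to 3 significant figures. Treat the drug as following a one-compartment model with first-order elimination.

k = ln(C₁/C₂) / (t₂ − t₁) = ln(4.06/0.841) / (53.5 − 9.00)
  = 1.574 / 44.50 = 0.03537 h⁻¹

0.0354 h⁻¹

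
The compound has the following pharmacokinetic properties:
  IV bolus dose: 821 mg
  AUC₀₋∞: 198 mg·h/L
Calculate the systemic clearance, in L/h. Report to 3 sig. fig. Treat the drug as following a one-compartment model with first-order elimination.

CL = Dose / AUC = 821 / 198 = 4.146 L/h

4.15 L/h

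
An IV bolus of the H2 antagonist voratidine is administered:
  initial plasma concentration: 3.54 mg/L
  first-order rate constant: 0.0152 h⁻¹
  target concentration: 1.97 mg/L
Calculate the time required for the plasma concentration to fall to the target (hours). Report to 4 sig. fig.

t = ln(C₀ / C) / k = ln(3.540 / 1.97) / 0.01520
  = ln(1.797) / 0.01520 = 0.5861 / 0.01520 = 38.56 h

38.56 h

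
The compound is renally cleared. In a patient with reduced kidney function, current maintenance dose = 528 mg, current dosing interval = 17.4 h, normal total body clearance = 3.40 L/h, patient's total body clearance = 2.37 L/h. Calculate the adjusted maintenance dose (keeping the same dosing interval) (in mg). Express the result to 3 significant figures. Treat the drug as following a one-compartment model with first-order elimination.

368 mg

To keep the same average steady-state level, dosing rate must scale with clearance.
CL ratio = 2.37 / 3.40 = 0.6971
New dose (same interval) = 528 × 0.6971 = 368.1 mg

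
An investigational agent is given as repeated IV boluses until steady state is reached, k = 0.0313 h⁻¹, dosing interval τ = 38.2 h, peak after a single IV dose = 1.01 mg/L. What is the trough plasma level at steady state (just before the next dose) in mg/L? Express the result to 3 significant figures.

e^(−kτ) = e^(−0.03130 × 38.2) = 0.3025
Accumulation ratio R = 1 / (1 − e^(−kτ)) = 1 / (1 − 0.3025) = 1.434
Steady-state trough = C₀ × R × e^(−kτ) = 1.01 × 1.434 × 0.3025 = 0.4381 mg/L

0.438 mg/L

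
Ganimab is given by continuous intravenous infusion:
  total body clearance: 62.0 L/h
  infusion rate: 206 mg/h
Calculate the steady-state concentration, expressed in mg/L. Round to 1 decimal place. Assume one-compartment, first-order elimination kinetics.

At steady state Css = R₀ / CL = 206 / 62.00 = 3.323 mg/L

3.3 mg/L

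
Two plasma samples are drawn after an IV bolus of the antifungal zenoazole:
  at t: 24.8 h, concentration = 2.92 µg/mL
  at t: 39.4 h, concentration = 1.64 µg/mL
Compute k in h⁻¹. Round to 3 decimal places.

k = ln(C₁/C₂) / (t₂ − t₁) = ln(2.92/1.64) / (39.4 − 24.8)
  = 0.5769 / 14.60 = 0.03951 h⁻¹

0.040 h⁻¹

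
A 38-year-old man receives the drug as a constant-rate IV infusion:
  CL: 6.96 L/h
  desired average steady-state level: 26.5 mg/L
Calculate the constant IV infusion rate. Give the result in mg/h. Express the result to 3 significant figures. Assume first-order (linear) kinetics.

At steady state, infusion rate R₀ = Css × CL = 26.5 × 6.960 = 184.4 mg/h

184 mg/h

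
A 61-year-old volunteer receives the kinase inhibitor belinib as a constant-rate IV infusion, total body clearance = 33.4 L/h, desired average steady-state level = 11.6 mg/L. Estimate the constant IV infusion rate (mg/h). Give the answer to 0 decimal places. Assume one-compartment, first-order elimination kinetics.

At steady state, infusion rate R₀ = Css × CL = 11.6 × 33.40 = 387.4 mg/h

387 mg/h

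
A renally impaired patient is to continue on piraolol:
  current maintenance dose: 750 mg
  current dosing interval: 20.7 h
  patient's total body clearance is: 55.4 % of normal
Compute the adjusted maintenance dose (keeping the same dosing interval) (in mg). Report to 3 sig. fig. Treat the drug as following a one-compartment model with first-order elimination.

To keep the same average steady-state level, dosing rate must scale with clearance.
CL ratio = 55.4 / 100 = 0.5540
New dose (same interval) = 750 × 0.5540 = 415.5 mg

416 mg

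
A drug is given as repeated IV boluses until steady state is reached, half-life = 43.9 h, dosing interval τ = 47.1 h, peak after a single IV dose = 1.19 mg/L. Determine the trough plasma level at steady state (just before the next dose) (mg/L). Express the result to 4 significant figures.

1.078 mg/L

k = ln2 / t½ = 0.693147 / 43.9 = 0.01579 h⁻¹
e^(−kτ) = e^(−0.01579 × 47.1) = 0.4753
Accumulation ratio R = 1 / (1 − e^(−kτ)) = 1 / (1 − 0.4753) = 1.906
Steady-state trough = C₀ × R × e^(−kτ) = 1.19 × 1.906 × 0.4753 = 1.078 mg/L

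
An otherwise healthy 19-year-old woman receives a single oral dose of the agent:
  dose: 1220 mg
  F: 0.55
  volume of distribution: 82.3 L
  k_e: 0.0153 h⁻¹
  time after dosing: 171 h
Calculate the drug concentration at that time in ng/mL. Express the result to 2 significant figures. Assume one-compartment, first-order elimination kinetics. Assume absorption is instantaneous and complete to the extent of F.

600 ng/mL

Amount reaching circulation = F × Dose = 0.55 × 1220 = 671.0 mg
C₀ = F·Dose / Vd = 671.0 / 82.3 = 8.153 mg/L
C = C₀ · e^(−k·t) = 8.153 × e^(−0.01530 × 171)
  = 8.153 × 0.07307 = 0.5957 mg/L
Convert: 0.5957 mg/L × 1000 = 595.7 ng/mL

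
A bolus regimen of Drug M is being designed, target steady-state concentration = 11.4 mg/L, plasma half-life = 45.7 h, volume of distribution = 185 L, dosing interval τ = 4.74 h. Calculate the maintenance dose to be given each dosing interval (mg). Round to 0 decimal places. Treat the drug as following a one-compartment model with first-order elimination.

k = ln2 / t½ = 0.693147 / 45.7 = 0.01517 h⁻¹
CL = k × Vd = 0.01517 × 185 = 2.806 L/h
At steady state, Dose/τ = Css × CL.
Dose = Css × CL × τ = 11.4 × 2.806 × 4.74 = 151.6 mg

152 mg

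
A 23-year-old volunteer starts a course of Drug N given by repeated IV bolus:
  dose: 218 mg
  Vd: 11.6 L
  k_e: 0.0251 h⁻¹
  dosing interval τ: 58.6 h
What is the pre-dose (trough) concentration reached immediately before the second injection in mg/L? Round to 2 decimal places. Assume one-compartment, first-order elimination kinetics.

C₀ per dose = Dose / Vd = 218 / 11.6 = 18.79 mg/L
Fraction remaining after one interval: r = e^(−kτ) = e^(−0.02510 × 58.6) = 0.2297
Before dose 2, 1 dose has been given (aged 1τ).
C_trough = C₀ × r = 18.79 × 0.2297 = 4.316 mg/L

4.32 mg/L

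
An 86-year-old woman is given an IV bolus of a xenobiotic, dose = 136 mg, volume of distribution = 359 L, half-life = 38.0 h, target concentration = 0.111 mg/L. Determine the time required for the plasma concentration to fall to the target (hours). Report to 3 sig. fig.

67.3 h

C₀ = Dose / Vd = 136.0 / 359 = 0.3788 mg/L
k = ln2 / t½ = 0.693147 / 38.0 = 0.01824 h⁻¹
t = ln(C₀ / C) / k = ln(0.3788 / 0.111) / 0.01824
  = ln(3.413) / 0.01824 = 1.228 / 0.01824 = 67.32 h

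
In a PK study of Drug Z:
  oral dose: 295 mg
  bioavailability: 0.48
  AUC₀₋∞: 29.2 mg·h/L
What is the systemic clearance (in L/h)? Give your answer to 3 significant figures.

4.85 L/h

CL = F·Dose / AUC = 0.48 × 295 / 29.2 = 4.849 L/h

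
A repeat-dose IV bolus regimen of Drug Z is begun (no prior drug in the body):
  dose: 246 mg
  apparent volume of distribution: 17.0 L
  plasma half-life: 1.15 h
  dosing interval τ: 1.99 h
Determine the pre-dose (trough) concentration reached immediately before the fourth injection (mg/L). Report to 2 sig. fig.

C₀ per dose = Dose / Vd = 246 / 17.0 = 14.47 mg/L
k = ln2 / t½ = 0.693147 / 1.15 = 0.6027 h⁻¹
Fraction remaining after one interval: r = e^(−kτ) = e^(−0.6027 × 1.99) = 0.3014
Before dose 4, 3 doses have been given (aged 1τ, 2τ, 3τ).
C_trough = C₀ × (r + r² + … + r^3) = C₀ × r(1−r^3)/(1−r)
        = 14.47 × 0.3014 × (1 − 0.02738) / (1 − 0.3014) = 6.072 mg/L

6.1 mg/L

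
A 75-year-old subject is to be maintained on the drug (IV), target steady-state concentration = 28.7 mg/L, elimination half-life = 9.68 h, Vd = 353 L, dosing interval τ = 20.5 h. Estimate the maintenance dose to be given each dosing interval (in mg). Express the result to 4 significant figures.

k = ln2 / t½ = 0.693147 / 9.68 = 0.07161 h⁻¹
CL = k × Vd = 0.07161 × 353 = 25.28 L/h
At steady state, Dose/τ = Css × CL.
Dose = Css × CL × τ = 28.7 × 25.28 × 20.5 = 14870 mg

14870 mg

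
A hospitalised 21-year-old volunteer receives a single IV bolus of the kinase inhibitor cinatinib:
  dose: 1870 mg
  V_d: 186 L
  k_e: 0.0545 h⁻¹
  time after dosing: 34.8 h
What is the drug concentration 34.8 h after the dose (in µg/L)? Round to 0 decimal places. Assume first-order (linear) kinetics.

C₀ = Dose / Vd = 1870 / 186 = 10.05 mg/L
C = C₀ · e^(−k·t) = 10.05 × e^(−0.05450 × 34.8)
  = 10.05 × 0.1501 = 1.509 mg/L
Convert: 1.509 mg/L × 1000 = 1509 µg/L

1509 µg/L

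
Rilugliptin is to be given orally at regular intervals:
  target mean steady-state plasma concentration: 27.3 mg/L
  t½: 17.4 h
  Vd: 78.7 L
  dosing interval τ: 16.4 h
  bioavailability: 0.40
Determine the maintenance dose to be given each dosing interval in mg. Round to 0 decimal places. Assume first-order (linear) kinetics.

3509 mg

k = ln2 / t½ = 0.693147 / 17.4 = 0.03984 h⁻¹
CL = k × Vd = 0.03984 × 78.7 = 3.135 L/h
At steady state, F × (Dose/τ) = Css × CL.
Dose = Css × CL × τ / F = 27.3 × 3.135 × 16.4 / 0.40 = 3509 mg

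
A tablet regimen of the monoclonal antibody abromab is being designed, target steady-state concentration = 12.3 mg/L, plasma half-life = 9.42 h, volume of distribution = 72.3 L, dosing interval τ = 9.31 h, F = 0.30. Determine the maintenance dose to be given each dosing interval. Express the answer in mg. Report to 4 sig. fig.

k = ln2 / t½ = 0.693147 / 9.42 = 0.07358 h⁻¹
CL = k × Vd = 0.07358 × 72.3 = 5.320 L/h
At steady state, F × (Dose/τ) = Css × CL.
Dose = Css × CL × τ / F = 12.3 × 5.320 × 9.31 / 0.30 = 2031 mg

2031 mg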